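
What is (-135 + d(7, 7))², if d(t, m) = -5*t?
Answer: 28900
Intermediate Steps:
(-135 + d(7, 7))² = (-135 - 5*7)² = (-135 - 35)² = (-170)² = 28900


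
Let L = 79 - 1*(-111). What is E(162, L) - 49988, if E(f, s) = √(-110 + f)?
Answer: -49988 + 2*√13 ≈ -49981.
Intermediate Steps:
L = 190 (L = 79 + 111 = 190)
E(162, L) - 49988 = √(-110 + 162) - 49988 = √52 - 49988 = 2*√13 - 49988 = -49988 + 2*√13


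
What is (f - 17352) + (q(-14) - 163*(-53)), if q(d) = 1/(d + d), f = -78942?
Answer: -2454341/28 ≈ -87655.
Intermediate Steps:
q(d) = 1/(2*d)
(f - 17352) + (q(-14) - 163*(-53)) = (-78942 - 17352) + ((½)/(-14) - 163*(-53)) = -96294 + ((½)*(-1/14) + 8639) = -96294 + (-1/28 + 8639) = -96294 + 241891/28 = -2454341/28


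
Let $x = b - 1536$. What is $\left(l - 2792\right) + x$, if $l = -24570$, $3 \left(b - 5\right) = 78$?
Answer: $-28867$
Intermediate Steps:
$b = 31$ ($b = 5 + \frac{1}{3} \cdot 78 = 5 + 26 = 31$)
$x = -1505$ ($x = 31 - 1536 = -1505$)
$\left(l - 2792\right) + x = \left(-24570 - 2792\right) - 1505 = -27362 - 1505 = -28867$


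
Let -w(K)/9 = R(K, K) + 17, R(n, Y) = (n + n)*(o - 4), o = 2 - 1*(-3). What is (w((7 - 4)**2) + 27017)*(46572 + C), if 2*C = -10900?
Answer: 1098039644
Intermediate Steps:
o = 5 (o = 2 + 3 = 5)
C = -5450 (C = (1/2)*(-10900) = -5450)
R(n, Y) = 2*n (R(n, Y) = (n + n)*(5 - 4) = (2*n)*1 = 2*n)
w(K) = -153 - 18*K (w(K) = -9*(2*K + 17) = -9*(17 + 2*K) = -153 - 18*K)
(w((7 - 4)**2) + 27017)*(46572 + C) = ((-153 - 18*(7 - 4)**2) + 27017)*(46572 - 5450) = ((-153 - 18*3**2) + 27017)*41122 = ((-153 - 18*9) + 27017)*41122 = ((-153 - 162) + 27017)*41122 = (-315 + 27017)*41122 = 26702*41122 = 1098039644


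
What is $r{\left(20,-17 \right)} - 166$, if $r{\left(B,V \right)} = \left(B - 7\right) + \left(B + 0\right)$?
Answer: $-133$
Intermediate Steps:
$r{\left(B,V \right)} = -7 + 2 B$ ($r{\left(B,V \right)} = \left(-7 + B\right) + B = -7 + 2 B$)
$r{\left(20,-17 \right)} - 166 = \left(-7 + 2 \cdot 20\right) - 166 = \left(-7 + 40\right) - 166 = 33 - 166 = -133$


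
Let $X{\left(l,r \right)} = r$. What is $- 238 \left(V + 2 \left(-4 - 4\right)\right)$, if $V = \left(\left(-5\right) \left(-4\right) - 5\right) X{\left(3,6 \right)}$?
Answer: $-17612$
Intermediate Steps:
$V = 90$ ($V = \left(\left(-5\right) \left(-4\right) - 5\right) 6 = \left(20 - 5\right) 6 = 15 \cdot 6 = 90$)
$- 238 \left(V + 2 \left(-4 - 4\right)\right) = - 238 \left(90 + 2 \left(-4 - 4\right)\right) = - 238 \left(90 + 2 \left(-8\right)\right) = - 238 \left(90 - 16\right) = \left(-238\right) 74 = -17612$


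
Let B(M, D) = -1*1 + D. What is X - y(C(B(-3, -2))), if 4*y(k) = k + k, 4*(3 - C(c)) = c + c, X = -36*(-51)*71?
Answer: 521415/4 ≈ 1.3035e+5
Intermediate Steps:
B(M, D) = -1 + D
X = 130356 (X = 1836*71 = 130356)
C(c) = 3 - c/2 (C(c) = 3 - (c + c)/4 = 3 - c/2)
y(k) = k/2 (y(k) = (k + k)/4 = (2*k)/4 = k/2)
X - y(C(B(-3, -2))) = 130356 - (3 - (-1 - 2)/2)/2 = 130356 - (3 - 1/2*(-3))/2 = 130356 - (3 + 3/2)/2 = 130356 - 9/(2*2) = 130356 - 1*9/4 = 130356 - 9/4 = 521415/4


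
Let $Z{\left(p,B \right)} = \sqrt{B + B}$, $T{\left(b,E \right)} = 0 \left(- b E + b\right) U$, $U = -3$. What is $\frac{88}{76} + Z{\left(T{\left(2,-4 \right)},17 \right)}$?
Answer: $\frac{22}{19} + \sqrt{34} \approx 6.9888$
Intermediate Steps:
$T{\left(b,E \right)} = 0$ ($T{\left(b,E \right)} = 0 \left(- b E + b\right) \left(-3\right) = 0 \left(- E b + b\right) \left(-3\right) = 0 \left(b - E b\right) \left(-3\right) = 0 \left(-3\right) = 0$)
$Z{\left(p,B \right)} = \sqrt{2} \sqrt{B}$ ($Z{\left(p,B \right)} = \sqrt{2 B} = \sqrt{2} \sqrt{B}$)
$\frac{88}{76} + Z{\left(T{\left(2,-4 \right)},17 \right)} = \frac{88}{76} + \sqrt{2} \sqrt{17} = 88 \cdot \frac{1}{76} + \sqrt{34} = \frac{22}{19} + \sqrt{34}$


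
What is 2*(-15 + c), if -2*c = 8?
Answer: -38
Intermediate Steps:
c = -4 (c = -½*8 = -4)
2*(-15 + c) = 2*(-15 - 4) = 2*(-19) = -38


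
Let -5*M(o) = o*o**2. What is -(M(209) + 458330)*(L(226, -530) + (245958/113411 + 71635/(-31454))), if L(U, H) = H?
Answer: -12930184452788015767/17836147970 ≈ -7.2494e+8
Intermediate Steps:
M(o) = -o**3/5 (M(o) = -o*o**2/5 = -o**3/5)
-(M(209) + 458330)*(L(226, -530) + (245958/113411 + 71635/(-31454))) = -(-1/5*209**3 + 458330)*(-530 + (245958/113411 + 71635/(-31454))) = -(-1/5*9129329 + 458330)*(-530 + (245958*(1/113411) + 71635*(-1/31454))) = -(-9129329/5 + 458330)*(-530 + (245958/113411 - 71635/31454)) = -(-6837679)*(-530 - 387834053/3567229594)/5 = -(-6837679)*(-1891019518873)/(5*3567229594) = -1*12930184452788015767/17836147970 = -12930184452788015767/17836147970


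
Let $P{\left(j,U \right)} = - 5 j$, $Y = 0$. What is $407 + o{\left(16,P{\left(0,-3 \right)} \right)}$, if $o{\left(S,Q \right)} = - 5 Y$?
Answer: $407$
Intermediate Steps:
$o{\left(S,Q \right)} = 0$ ($o{\left(S,Q \right)} = \left(-5\right) 0 = 0$)
$407 + o{\left(16,P{\left(0,-3 \right)} \right)} = 407 + 0 = 407$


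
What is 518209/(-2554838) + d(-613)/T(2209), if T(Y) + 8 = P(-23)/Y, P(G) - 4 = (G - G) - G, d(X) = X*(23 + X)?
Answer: -408228677788989/9016023302 ≈ -45278.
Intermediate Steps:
P(G) = 4 - G (P(G) = 4 + ((G - G) - G) = 4 + (0 - G) = 4 - G)
T(Y) = -8 + 27/Y (T(Y) = -8 + (4 - 1*(-23))/Y = -8 + (4 + 23)/Y = -8 + 27/Y)
518209/(-2554838) + d(-613)/T(2209) = 518209/(-2554838) + (-613*(23 - 613))/(-8 + 27/2209) = 518209*(-1/2554838) + (-613*(-590))/(-8 + 27*(1/2209)) = -518209/2554838 + 361670/(-8 + 27/2209) = -518209/2554838 + 361670/(-17645/2209) = -518209/2554838 + 361670*(-2209/17645) = -518209/2554838 - 159785806/3529 = -408228677788989/9016023302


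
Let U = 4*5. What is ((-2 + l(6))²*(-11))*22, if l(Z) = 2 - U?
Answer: -96800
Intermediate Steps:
U = 20
l(Z) = -18 (l(Z) = 2 - 1*20 = 2 - 20 = -18)
((-2 + l(6))²*(-11))*22 = ((-2 - 18)²*(-11))*22 = ((-20)²*(-11))*22 = (400*(-11))*22 = -4400*22 = -96800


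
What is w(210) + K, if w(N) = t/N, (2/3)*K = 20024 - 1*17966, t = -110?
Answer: 64816/21 ≈ 3086.5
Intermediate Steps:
K = 3087 (K = 3*(20024 - 1*17966)/2 = 3*(20024 - 17966)/2 = (3/2)*2058 = 3087)
w(N) = -110/N
w(210) + K = -110/210 + 3087 = -110*1/210 + 3087 = -11/21 + 3087 = 64816/21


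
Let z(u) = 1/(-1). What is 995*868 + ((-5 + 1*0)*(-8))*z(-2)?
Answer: 863620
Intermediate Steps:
z(u) = -1
995*868 + ((-5 + 1*0)*(-8))*z(-2) = 995*868 + ((-5 + 1*0)*(-8))*(-1) = 863660 + ((-5 + 0)*(-8))*(-1) = 863660 - 5*(-8)*(-1) = 863660 + 40*(-1) = 863660 - 40 = 863620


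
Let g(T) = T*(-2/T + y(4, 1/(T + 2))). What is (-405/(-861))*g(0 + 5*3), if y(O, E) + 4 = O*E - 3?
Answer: -237465/4879 ≈ -48.671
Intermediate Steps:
y(O, E) = -7 + E*O (y(O, E) = -4 + (O*E - 3) = -4 + (E*O - 3) = -4 + (-3 + E*O) = -7 + E*O)
g(T) = T*(-7 - 2/T + 4/(2 + T)) (g(T) = T*(-2/T + (-7 + 4/(T + 2))) = T*(-2/T + (-7 + 4/(2 + T))) = T*(-7 - 2/T + 4/(2 + T)))
(-405/(-861))*g(0 + 5*3) = (-405/(-861))*((-4 - 12*(0 + 5*3) - 7*(0 + 5*3)**2)/(2 + (0 + 5*3))) = (-405*(-1/861))*((-4 - 12*(0 + 15) - 7*(0 + 15)**2)/(2 + (0 + 15))) = 135*((-4 - 12*15 - 7*15**2)/(2 + 15))/287 = 135*((-4 - 180 - 7*225)/17)/287 = 135*((-4 - 180 - 1575)/17)/287 = 135*((1/17)*(-1759))/287 = (135/287)*(-1759/17) = -237465/4879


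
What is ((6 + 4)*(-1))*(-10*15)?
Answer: 1500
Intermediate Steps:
((6 + 4)*(-1))*(-10*15) = (10*(-1))*(-150) = -10*(-150) = 1500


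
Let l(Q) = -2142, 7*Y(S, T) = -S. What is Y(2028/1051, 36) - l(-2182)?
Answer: 15756666/7357 ≈ 2141.7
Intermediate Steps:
Y(S, T) = -S/7 (Y(S, T) = (-S)/7 = -S/7)
Y(2028/1051, 36) - l(-2182) = -2028/(7*1051) - 1*(-2142) = -2028/(7*1051) + 2142 = -⅐*2028/1051 + 2142 = -2028/7357 + 2142 = 15756666/7357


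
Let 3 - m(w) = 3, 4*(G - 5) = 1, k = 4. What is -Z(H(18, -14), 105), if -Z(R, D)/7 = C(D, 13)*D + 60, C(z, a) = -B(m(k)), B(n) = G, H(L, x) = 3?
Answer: -13755/4 ≈ -3438.8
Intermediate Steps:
G = 21/4 (G = 5 + (¼)*1 = 5 + ¼ = 21/4 ≈ 5.2500)
m(w) = 0 (m(w) = 3 - 1*3 = 3 - 3 = 0)
B(n) = 21/4
C(z, a) = -21/4 (C(z, a) = -1*21/4 = -21/4)
Z(R, D) = -420 + 147*D/4 (Z(R, D) = -7*(-21*D/4 + 60) = -7*(60 - 21*D/4) = -420 + 147*D/4)
-Z(H(18, -14), 105) = -(-420 + (147/4)*105) = -(-420 + 15435/4) = -1*13755/4 = -13755/4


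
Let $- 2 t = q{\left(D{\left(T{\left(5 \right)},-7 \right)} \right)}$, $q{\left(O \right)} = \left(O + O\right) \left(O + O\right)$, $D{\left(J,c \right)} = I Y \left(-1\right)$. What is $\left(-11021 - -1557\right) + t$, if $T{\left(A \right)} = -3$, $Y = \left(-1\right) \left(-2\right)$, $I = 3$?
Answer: $-9536$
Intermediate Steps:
$Y = 2$
$D{\left(J,c \right)} = -6$ ($D{\left(J,c \right)} = 3 \cdot 2 \left(-1\right) = 6 \left(-1\right) = -6$)
$q{\left(O \right)} = 4 O^{2}$ ($q{\left(O \right)} = 2 O 2 O = 4 O^{2}$)
$t = -72$ ($t = - \frac{4 \left(-6\right)^{2}}{2} = - \frac{4 \cdot 36}{2} = \left(- \frac{1}{2}\right) 144 = -72$)
$\left(-11021 - -1557\right) + t = \left(-11021 - -1557\right) - 72 = \left(-11021 + 1557\right) - 72 = -9464 - 72 = -9536$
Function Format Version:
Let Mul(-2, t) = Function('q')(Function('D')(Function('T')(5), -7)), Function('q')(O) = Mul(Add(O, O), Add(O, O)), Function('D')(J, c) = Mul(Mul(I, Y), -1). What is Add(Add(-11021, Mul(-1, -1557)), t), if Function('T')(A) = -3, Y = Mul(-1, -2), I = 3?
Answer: -9536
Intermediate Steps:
Y = 2
Function('D')(J, c) = -6 (Function('D')(J, c) = Mul(Mul(3, 2), -1) = Mul(6, -1) = -6)
Function('q')(O) = Mul(4, Pow(O, 2)) (Function('q')(O) = Mul(Mul(2, O), Mul(2, O)) = Mul(4, Pow(O, 2)))
t = -72 (t = Mul(Rational(-1, 2), Mul(4, Pow(-6, 2))) = Mul(Rational(-1, 2), Mul(4, 36)) = Mul(Rational(-1, 2), 144) = -72)
Add(Add(-11021, Mul(-1, -1557)), t) = Add(Add(-11021, Mul(-1, -1557)), -72) = Add(Add(-11021, 1557), -72) = Add(-9464, -72) = -9536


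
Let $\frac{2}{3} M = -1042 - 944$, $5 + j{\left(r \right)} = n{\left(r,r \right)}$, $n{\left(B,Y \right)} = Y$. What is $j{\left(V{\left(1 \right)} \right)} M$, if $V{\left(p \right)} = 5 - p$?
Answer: $2979$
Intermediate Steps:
$j{\left(r \right)} = -5 + r$
$M = -2979$ ($M = \frac{3 \left(-1042 - 944\right)}{2} = \frac{3}{2} \left(-1986\right) = -2979$)
$j{\left(V{\left(1 \right)} \right)} M = \left(-5 + \left(5 - 1\right)\right) \left(-2979\right) = \left(-5 + 4\right) \left(-2979\right) = \left(-1\right) \left(-2979\right) = 2979$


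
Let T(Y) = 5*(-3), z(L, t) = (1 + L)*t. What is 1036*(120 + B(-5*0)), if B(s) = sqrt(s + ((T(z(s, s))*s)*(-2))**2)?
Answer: 124320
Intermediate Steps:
z(L, t) = t*(1 + L)
T(Y) = -15
B(s) = sqrt(s + 900*s**2) (B(s) = sqrt(s + (-15*s*(-2))**2) = sqrt(s + (30*s)**2) = sqrt(s + 900*s**2))
1036*(120 + B(-5*0)) = 1036*(120 + sqrt((-5*0)*(1 + 900*(-5*0)))) = 1036*(120 + sqrt(0*(1 + 900*0))) = 1036*(120 + sqrt(0*(1 + 0))) = 1036*(120 + sqrt(0*1)) = 1036*(120 + sqrt(0)) = 1036*(120 + 0) = 1036*120 = 124320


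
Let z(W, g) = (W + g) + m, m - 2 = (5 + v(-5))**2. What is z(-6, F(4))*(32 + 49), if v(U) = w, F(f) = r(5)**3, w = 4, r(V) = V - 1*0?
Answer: 16362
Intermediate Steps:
r(V) = V (r(V) = V + 0 = V)
F(f) = 125 (F(f) = 5**3 = 125)
v(U) = 4
m = 83 (m = 2 + (5 + 4)**2 = 2 + 9**2 = 2 + 81 = 83)
z(W, g) = 83 + W + g (z(W, g) = (W + g) + 83 = 83 + W + g)
z(-6, F(4))*(32 + 49) = (83 - 6 + 125)*(32 + 49) = 202*81 = 16362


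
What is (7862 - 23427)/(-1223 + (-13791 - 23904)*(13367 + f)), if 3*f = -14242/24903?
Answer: 35237745/1140700257394 ≈ 3.0891e-5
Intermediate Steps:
f = -14242/74709 (f = (-14242/24903)/3 = (-14242*1/24903)/3 = (⅓)*(-14242/24903) = -14242/74709 ≈ -0.19063)
(7862 - 23427)/(-1223 + (-13791 - 23904)*(13367 + f)) = (7862 - 23427)/(-1223 + (-13791 - 23904)*(13367 - 14242/74709)) = -15565/(-1223 - 37695*998620961/74709) = -15565/(-1223 - 12547672374965/24903) = -15565/(-12547702831334/24903) = -15565*(-24903/12547702831334) = 35237745/1140700257394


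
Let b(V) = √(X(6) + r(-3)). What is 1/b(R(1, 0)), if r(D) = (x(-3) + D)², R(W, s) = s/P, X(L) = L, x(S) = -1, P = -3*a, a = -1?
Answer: √22/22 ≈ 0.21320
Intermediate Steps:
P = 3 (P = -3*(-1) = 3)
R(W, s) = s/3
r(D) = (-1 + D)²
b(V) = √22 (b(V) = √(6 + (-1 - 3)²) = √(6 + (-4)²) = √(6 + 16) = √22)
1/b(R(1, 0)) = 1/(√22) = √22/22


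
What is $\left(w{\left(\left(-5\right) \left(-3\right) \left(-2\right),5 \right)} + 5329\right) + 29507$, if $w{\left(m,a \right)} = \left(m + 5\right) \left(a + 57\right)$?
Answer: $33286$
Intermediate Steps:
$w{\left(m,a \right)} = \left(5 + m\right) \left(57 + a\right)$
$\left(w{\left(\left(-5\right) \left(-3\right) \left(-2\right),5 \right)} + 5329\right) + 29507 = \left(\left(285 + 5 \cdot 5 + 57 \left(-5\right) \left(-3\right) \left(-2\right) + 5 \left(-5\right) \left(-3\right) \left(-2\right)\right) + 5329\right) + 29507 = \left(\left(285 + 25 + 57 \cdot 15 \left(-2\right) + 5 \cdot 15 \left(-2\right)\right) + 5329\right) + 29507 = \left(\left(285 + 25 + 57 \left(-30\right) + 5 \left(-30\right)\right) + 5329\right) + 29507 = \left(\left(285 + 25 - 1710 - 150\right) + 5329\right) + 29507 = \left(-1550 + 5329\right) + 29507 = 3779 + 29507 = 33286$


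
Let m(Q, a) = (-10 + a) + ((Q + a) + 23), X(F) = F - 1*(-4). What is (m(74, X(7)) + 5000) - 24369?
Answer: -19260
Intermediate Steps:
X(F) = 4 + F (X(F) = F + 4 = 4 + F)
m(Q, a) = 13 + Q + 2*a (m(Q, a) = (-10 + a) + (23 + Q + a) = 13 + Q + 2*a)
(m(74, X(7)) + 5000) - 24369 = ((13 + 74 + 2*(4 + 7)) + 5000) - 24369 = ((13 + 74 + 2*11) + 5000) - 24369 = ((13 + 74 + 22) + 5000) - 24369 = (109 + 5000) - 24369 = 5109 - 24369 = -19260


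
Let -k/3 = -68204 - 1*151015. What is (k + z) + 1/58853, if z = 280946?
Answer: 55239602360/58853 ≈ 9.3860e+5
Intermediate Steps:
k = 657657 (k = -3*(-68204 - 1*151015) = -3*(-68204 - 151015) = -3*(-219219) = 657657)
(k + z) + 1/58853 = (657657 + 280946) + 1/58853 = 938603 + 1/58853 = 55239602360/58853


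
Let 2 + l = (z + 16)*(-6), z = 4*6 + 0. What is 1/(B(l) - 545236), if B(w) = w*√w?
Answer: I/(2*(-272618*I + 1331*√2)) ≈ -1.834e-6 + 1.2663e-8*I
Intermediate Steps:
z = 24 (z = 24 + 0 = 24)
l = -242 (l = -2 + (24 + 16)*(-6) = -2 + 40*(-6) = -2 - 240 = -242)
B(w) = w^(3/2)
1/(B(l) - 545236) = 1/((-242)^(3/2) - 545236) = 1/(-2662*I*√2 - 545236) = 1/(-545236 - 2662*I*√2)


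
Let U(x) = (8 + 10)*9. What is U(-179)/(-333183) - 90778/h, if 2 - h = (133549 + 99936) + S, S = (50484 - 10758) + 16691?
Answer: 5033120429/16098291950 ≈ 0.31265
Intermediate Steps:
S = 56417 (S = 39726 + 16691 = 56417)
U(x) = 162 (U(x) = 18*9 = 162)
h = -289900 (h = 2 - ((133549 + 99936) + 56417) = 2 - (233485 + 56417) = 2 - 1*289902 = 2 - 289902 = -289900)
U(-179)/(-333183) - 90778/h = 162/(-333183) - 90778/(-289900) = 162*(-1/333183) - 90778*(-1/289900) = -54/111061 + 45389/144950 = 5033120429/16098291950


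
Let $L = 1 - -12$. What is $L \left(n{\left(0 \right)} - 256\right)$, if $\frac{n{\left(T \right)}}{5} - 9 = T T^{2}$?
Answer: $-2743$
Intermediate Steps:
$n{\left(T \right)} = 45 + 5 T^{3}$ ($n{\left(T \right)} = 45 + 5 T T^{2} = 45 + 5 T^{3}$)
$L = 13$ ($L = 1 + 12 = 13$)
$L \left(n{\left(0 \right)} - 256\right) = 13 \left(\left(45 + 5 \cdot 0^{3}\right) - 256\right) = 13 \left(\left(45 + 5 \cdot 0\right) - 256\right) = 13 \left(\left(45 + 0\right) - 256\right) = 13 \left(45 - 256\right) = 13 \left(-211\right) = -2743$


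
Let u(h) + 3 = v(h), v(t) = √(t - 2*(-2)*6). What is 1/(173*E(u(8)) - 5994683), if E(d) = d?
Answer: -2997601/17971223031538 - 173*√2/8985611515769 ≈ -1.6683e-7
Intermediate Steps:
v(t) = √(24 + t) (v(t) = √(t + 4*6) = √(t + 24) = √(24 + t))
u(h) = -3 + √(24 + h)
1/(173*E(u(8)) - 5994683) = 1/(173*(-3 + √(24 + 8)) - 5994683) = 1/(173*(-3 + √32) - 5994683) = 1/(173*(-3 + 4*√2) - 5994683) = 1/((-519 + 692*√2) - 5994683) = 1/(-5995202 + 692*√2)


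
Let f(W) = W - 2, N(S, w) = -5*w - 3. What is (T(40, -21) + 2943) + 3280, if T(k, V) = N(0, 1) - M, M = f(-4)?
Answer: 6221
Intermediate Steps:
N(S, w) = -3 - 5*w
f(W) = -2 + W
M = -6 (M = -2 - 4 = -6)
T(k, V) = -2 (T(k, V) = (-3 - 5*1) - 1*(-6) = (-3 - 5) + 6 = -8 + 6 = -2)
(T(40, -21) + 2943) + 3280 = (-2 + 2943) + 3280 = 2941 + 3280 = 6221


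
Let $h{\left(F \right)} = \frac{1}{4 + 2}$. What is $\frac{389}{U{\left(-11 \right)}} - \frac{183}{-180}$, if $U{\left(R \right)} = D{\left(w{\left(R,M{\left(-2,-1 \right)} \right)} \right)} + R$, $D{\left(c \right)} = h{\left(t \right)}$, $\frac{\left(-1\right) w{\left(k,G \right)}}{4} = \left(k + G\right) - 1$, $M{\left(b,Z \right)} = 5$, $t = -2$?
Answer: $- \frac{5443}{156} \approx -34.891$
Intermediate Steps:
$h{\left(F \right)} = \frac{1}{6}$
$w{\left(k,G \right)} = 4 - 4 G - 4 k$ ($w{\left(k,G \right)} = - 4 \left(\left(k + G\right) - 1\right) = - 4 \left(\left(G + k\right) - 1\right) = - 4 \left(-1 + G + k\right) = 4 - 4 G - 4 k$)
$D{\left(c \right)} = \frac{1}{6}$
$U{\left(R \right)} = \frac{1}{6} + R$
$\frac{389}{U{\left(-11 \right)}} - \frac{183}{-180} = \frac{389}{\frac{1}{6} - 11} - \frac{183}{-180} = \frac{389}{- \frac{65}{6}} - - \frac{61}{60} = 389 \left(- \frac{6}{65}\right) + \frac{61}{60} = - \frac{2334}{65} + \frac{61}{60} = - \frac{5443}{156}$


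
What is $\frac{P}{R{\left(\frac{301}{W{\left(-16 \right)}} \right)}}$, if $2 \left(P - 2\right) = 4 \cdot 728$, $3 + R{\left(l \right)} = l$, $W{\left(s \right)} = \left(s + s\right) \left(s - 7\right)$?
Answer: $- \frac{1073088}{1907} \approx -562.71$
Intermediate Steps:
$W{\left(s \right)} = 2 s \left(-7 + s\right)$
$R{\left(l \right)} = -3 + l$
$P = 1458$ ($P = 2 + \frac{4 \cdot 728}{2} = 2 + \frac{1}{2} \cdot 2912 = 2 + 1456 = 1458$)
$\frac{P}{R{\left(\frac{301}{W{\left(-16 \right)}} \right)}} = \frac{1458}{-3 + \frac{301}{2 \left(-16\right) \left(-7 - 16\right)}} = \frac{1458}{-3 + \frac{301}{2 \left(-16\right) \left(-23\right)}} = \frac{1458}{-3 + \frac{301}{736}} = \frac{1458}{- \frac{1907}{736}} = 1458 \left(- \frac{736}{1907}\right) = - \frac{1073088}{1907}$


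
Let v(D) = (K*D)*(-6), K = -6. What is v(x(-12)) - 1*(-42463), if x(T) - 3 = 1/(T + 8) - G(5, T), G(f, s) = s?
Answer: 42994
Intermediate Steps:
x(T) = 3 + 1/(8 + T) - T (x(T) = 3 + (1/(T + 8) - T) = 3 + (1/(8 + T) - T) = 3 + 1/(8 + T) - T)
v(D) = 36*D (v(D) = -6*D*(-6) = 36*D)
v(x(-12)) - 1*(-42463) = 36*((25 - 1*(-12)**2 - 5*(-12))/(8 - 12)) - 1*(-42463) = 36*((25 - 1*144 + 60)/(-4)) + 42463 = 36*(-(25 - 144 + 60)/4) + 42463 = 36*(-1/4*(-59)) + 42463 = 36*(59/4) + 42463 = 531 + 42463 = 42994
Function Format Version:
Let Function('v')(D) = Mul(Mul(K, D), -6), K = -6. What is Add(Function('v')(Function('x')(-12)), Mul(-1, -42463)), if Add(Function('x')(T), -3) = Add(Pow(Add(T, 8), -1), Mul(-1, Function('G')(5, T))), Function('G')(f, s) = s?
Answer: 42994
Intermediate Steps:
Function('x')(T) = Add(3, Pow(Add(8, T), -1), Mul(-1, T)) (Function('x')(T) = Add(3, Add(Pow(Add(T, 8), -1), Mul(-1, T))) = Add(3, Add(Pow(Add(8, T), -1), Mul(-1, T))) = Add(3, Pow(Add(8, T), -1), Mul(-1, T)))
Function('v')(D) = Mul(36, D) (Function('v')(D) = Mul(Mul(-6, D), -6) = Mul(36, D))
Add(Function('v')(Function('x')(-12)), Mul(-1, -42463)) = Add(Mul(36, Mul(Pow(Add(8, -12), -1), Add(25, Mul(-1, Pow(-12, 2)), Mul(-5, -12)))), Mul(-1, -42463)) = Add(Mul(36, Mul(Pow(-4, -1), Add(25, Mul(-1, 144), 60))), 42463) = Add(Mul(36, Mul(Rational(-1, 4), Add(25, -144, 60))), 42463) = Add(Mul(36, Mul(Rational(-1, 4), -59)), 42463) = Add(Mul(36, Rational(59, 4)), 42463) = Add(531, 42463) = 42994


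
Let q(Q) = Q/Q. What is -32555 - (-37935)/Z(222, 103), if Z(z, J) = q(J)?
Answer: 5380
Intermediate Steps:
q(Q) = 1
Z(z, J) = 1
-32555 - (-37935)/Z(222, 103) = -32555 - (-37935)/1 = -32555 - (-37935) = -32555 - 1*(-37935) = -32555 + 37935 = 5380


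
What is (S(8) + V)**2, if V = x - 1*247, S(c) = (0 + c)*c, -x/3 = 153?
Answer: 412164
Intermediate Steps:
x = -459 (x = -3*153 = -459)
S(c) = c**2 (S(c) = c*c = c**2)
V = -706 (V = -459 - 1*247 = -459 - 247 = -706)
(S(8) + V)**2 = (8**2 - 706)**2 = (64 - 706)**2 = (-642)**2 = 412164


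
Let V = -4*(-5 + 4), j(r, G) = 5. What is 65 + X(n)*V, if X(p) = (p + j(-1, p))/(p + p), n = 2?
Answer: 72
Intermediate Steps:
V = 4 (V = -4*(-1) = 4)
X(p) = (5 + p)/(2*p) (X(p) = (p + 5)/(p + p) = (5 + p)/((2*p)) = (5 + p)*(1/(2*p)) = (5 + p)/(2*p))
65 + X(n)*V = 65 + ((½)*(5 + 2)/2)*4 = 65 + ((½)*(½)*7)*4 = 65 + (7/4)*4 = 65 + 7 = 72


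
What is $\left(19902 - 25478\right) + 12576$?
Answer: $7000$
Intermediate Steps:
$\left(19902 - 25478\right) + 12576 = -5576 + 12576 = 7000$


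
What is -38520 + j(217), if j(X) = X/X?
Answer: -38519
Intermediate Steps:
j(X) = 1
-38520 + j(217) = -38520 + 1 = -38519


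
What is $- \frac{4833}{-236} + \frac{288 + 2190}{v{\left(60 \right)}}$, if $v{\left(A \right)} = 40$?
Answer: $\frac{48633}{590} \approx 82.429$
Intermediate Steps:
$- \frac{4833}{-236} + \frac{288 + 2190}{v{\left(60 \right)}} = - \frac{4833}{-236} + \frac{288 + 2190}{40} = \left(-4833\right) \left(- \frac{1}{236}\right) + 2478 \cdot \frac{1}{40} = \frac{4833}{236} + \frac{1239}{20} = \frac{48633}{590}$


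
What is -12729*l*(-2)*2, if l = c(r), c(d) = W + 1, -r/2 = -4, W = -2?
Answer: -50916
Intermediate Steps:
r = 8 (r = -2*(-4) = 8)
c(d) = -1 (c(d) = -2 + 1 = -1)
l = -1
-12729*l*(-2)*2 = -12729*(-1*(-2))*2 = -25458*2 = -12729*4 = -50916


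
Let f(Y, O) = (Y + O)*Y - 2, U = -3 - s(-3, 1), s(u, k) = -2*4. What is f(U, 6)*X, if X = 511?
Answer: 27083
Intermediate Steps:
s(u, k) = -8
U = 5 (U = -3 - 1*(-8) = -3 + 8 = 5)
f(Y, O) = -2 + Y*(O + Y) (f(Y, O) = (O + Y)*Y - 2 = Y*(O + Y) - 2 = -2 + Y*(O + Y))
f(U, 6)*X = (-2 + 5² + 6*5)*511 = (-2 + 25 + 30)*511 = 53*511 = 27083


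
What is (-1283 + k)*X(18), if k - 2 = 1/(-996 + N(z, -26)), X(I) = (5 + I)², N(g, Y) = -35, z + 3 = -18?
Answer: -698656648/1031 ≈ -6.7765e+5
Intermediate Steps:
z = -21 (z = -3 - 18 = -21)
k = 2061/1031 (k = 2 + 1/(-996 - 35) = 2 + 1/(-1031) = 2 - 1/1031 = 2061/1031 ≈ 1.9990)
(-1283 + k)*X(18) = (-1283 + 2061/1031)*(5 + 18)² = -1320712/1031*23² = -1320712/1031*529 = -698656648/1031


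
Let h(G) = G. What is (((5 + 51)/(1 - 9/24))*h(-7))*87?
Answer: -272832/5 ≈ -54566.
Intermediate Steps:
(((5 + 51)/(1 - 9/24))*h(-7))*87 = (((5 + 51)/(1 - 9/24))*(-7))*87 = ((56/(1 - 9*1/24))*(-7))*87 = ((56/(1 - 3/8))*(-7))*87 = ((56/(5/8))*(-7))*87 = ((56*(8/5))*(-7))*87 = ((448/5)*(-7))*87 = -3136/5*87 = -272832/5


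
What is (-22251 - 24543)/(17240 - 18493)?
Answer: 46794/1253 ≈ 37.346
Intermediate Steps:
(-22251 - 24543)/(17240 - 18493) = -46794/(-1253) = -46794*(-1/1253) = 46794/1253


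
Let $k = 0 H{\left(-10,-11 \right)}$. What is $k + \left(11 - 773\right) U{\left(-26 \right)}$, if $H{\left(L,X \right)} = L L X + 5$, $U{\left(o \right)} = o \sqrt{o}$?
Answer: $19812 i \sqrt{26} \approx 1.0102 \cdot 10^{5} i$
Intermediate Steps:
$U{\left(o \right)} = o^{\frac{3}{2}}$
$H{\left(L,X \right)} = 5 + X L^{2}$ ($H{\left(L,X \right)} = L^{2} X + 5 = X L^{2} + 5 = 5 + X L^{2}$)
$k = 0$ ($k = 0 \left(5 - 11 \left(-10\right)^{2}\right) = 0 \left(5 - 1100\right) = 0 \left(-1095\right) = 0$)
$k + \left(11 - 773\right) U{\left(-26 \right)} = 0 + \left(11 - 773\right) \left(-26\right)^{\frac{3}{2}} = 0 - 762 \left(- 26 i \sqrt{26}\right) = 0 + 19812 i \sqrt{26} = 19812 i \sqrt{26}$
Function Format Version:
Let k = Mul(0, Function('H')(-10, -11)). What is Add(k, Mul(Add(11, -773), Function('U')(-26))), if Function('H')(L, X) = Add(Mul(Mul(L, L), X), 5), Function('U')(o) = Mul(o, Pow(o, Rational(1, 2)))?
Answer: Mul(19812, I, Pow(26, Rational(1, 2))) ≈ Mul(1.0102e+5, I)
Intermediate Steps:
Function('U')(o) = Pow(o, Rational(3, 2))
Function('H')(L, X) = Add(5, Mul(X, Pow(L, 2))) (Function('H')(L, X) = Add(Mul(Pow(L, 2), X), 5) = Add(Mul(X, Pow(L, 2)), 5) = Add(5, Mul(X, Pow(L, 2))))
k = 0 (k = Mul(0, Add(5, Mul(-11, Pow(-10, 2)))) = Mul(0, Add(5, Mul(-11, 100))) = Mul(0, Add(5, -1100)) = Mul(0, -1095) = 0)
Add(k, Mul(Add(11, -773), Function('U')(-26))) = Add(0, Mul(Add(11, -773), Pow(-26, Rational(3, 2)))) = Add(0, Mul(-762, Mul(-26, I, Pow(26, Rational(1, 2))))) = Add(0, Mul(19812, I, Pow(26, Rational(1, 2)))) = Mul(19812, I, Pow(26, Rational(1, 2)))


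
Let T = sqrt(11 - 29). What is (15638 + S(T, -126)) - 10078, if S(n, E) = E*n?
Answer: 5560 - 378*I*sqrt(2) ≈ 5560.0 - 534.57*I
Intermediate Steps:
T = 3*I*sqrt(2) (T = sqrt(-18) = 3*I*sqrt(2) ≈ 4.2426*I)
(15638 + S(T, -126)) - 10078 = (15638 - 378*I*sqrt(2)) - 10078 = 5560 - 378*I*sqrt(2)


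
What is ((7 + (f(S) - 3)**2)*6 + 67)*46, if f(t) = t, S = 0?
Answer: 7498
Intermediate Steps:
((7 + (f(S) - 3)**2)*6 + 67)*46 = ((7 + (0 - 3)**2)*6 + 67)*46 = ((7 + (-3)**2)*6 + 67)*46 = ((7 + 9)*6 + 67)*46 = (16*6 + 67)*46 = (96 + 67)*46 = 163*46 = 7498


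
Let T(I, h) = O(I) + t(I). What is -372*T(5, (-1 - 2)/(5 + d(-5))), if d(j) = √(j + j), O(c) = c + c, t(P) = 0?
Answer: -3720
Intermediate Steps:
O(c) = 2*c
d(j) = √2*√j (d(j) = √(2*j) = √2*√j)
T(I, h) = 2*I (T(I, h) = 2*I + 0 = 2*I)
-372*T(5, (-1 - 2)/(5 + d(-5))) = -744*5 = -372*10 = -3720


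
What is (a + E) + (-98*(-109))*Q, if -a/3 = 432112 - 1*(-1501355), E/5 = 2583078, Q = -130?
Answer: 5726329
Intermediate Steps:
E = 12915390 (E = 5*2583078 = 12915390)
a = -5800401 (a = -3*(432112 - 1*(-1501355)) = -3*(432112 + 1501355) = -3*1933467 = -5800401)
(a + E) + (-98*(-109))*Q = (-5800401 + 12915390) - 98*(-109)*(-130) = 7114989 + 10682*(-130) = 7114989 - 1388660 = 5726329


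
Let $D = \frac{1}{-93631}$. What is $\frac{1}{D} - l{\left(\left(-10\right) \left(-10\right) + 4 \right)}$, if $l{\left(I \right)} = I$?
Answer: $-93735$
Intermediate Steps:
$D = - \frac{1}{93631} \approx -1.068 \cdot 10^{-5}$
$\frac{1}{D} - l{\left(\left(-10\right) \left(-10\right) + 4 \right)} = \frac{1}{- \frac{1}{93631}} - \left(\left(-10\right) \left(-10\right) + 4\right) = -93631 - \left(100 + 4\right) = -93631 - 104 = -93735$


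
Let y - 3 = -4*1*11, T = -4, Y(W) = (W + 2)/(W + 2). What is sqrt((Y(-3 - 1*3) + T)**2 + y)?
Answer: 4*I*sqrt(2) ≈ 5.6569*I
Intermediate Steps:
Y(W) = 1 (Y(W) = (2 + W)/(2 + W) = 1)
y = -41 (y = 3 - 4*1*11 = 3 - 4*11 = 3 - 44 = -41)
sqrt((Y(-3 - 1*3) + T)**2 + y) = sqrt((1 - 4)**2 - 41) = sqrt((-3)**2 - 41) = sqrt(9 - 41) = sqrt(-32) = 4*I*sqrt(2)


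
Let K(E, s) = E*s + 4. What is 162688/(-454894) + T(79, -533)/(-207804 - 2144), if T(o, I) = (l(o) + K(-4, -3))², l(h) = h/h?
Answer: -553023945/1540388476 ≈ -0.35902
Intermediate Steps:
K(E, s) = 4 + E*s
l(h) = 1
T(o, I) = 289 (T(o, I) = (1 + (4 - 4*(-3)))² = (1 + (4 + 12))² = (1 + 16)² = 17² = 289)
162688/(-454894) + T(79, -533)/(-207804 - 2144) = 162688/(-454894) + 289/(-207804 - 2144) = 162688*(-1/454894) + 289/(-209948) = -2624/7337 + 289*(-1/209948) = -2624/7337 - 289/209948 = -553023945/1540388476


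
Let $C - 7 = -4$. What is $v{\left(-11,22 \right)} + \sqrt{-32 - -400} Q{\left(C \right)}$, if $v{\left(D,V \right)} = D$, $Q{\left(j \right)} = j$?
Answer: $-11 + 12 \sqrt{23} \approx 46.55$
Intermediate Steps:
$C = 3$ ($C = 7 - 4 = 3$)
$v{\left(-11,22 \right)} + \sqrt{-32 - -400} Q{\left(C \right)} = -11 + \sqrt{-32 - -400} \cdot 3 = -11 + \sqrt{-32 + 400} \cdot 3 = -11 + \sqrt{368} \cdot 3 = -11 + 4 \sqrt{23} \cdot 3 = -11 + 12 \sqrt{23}$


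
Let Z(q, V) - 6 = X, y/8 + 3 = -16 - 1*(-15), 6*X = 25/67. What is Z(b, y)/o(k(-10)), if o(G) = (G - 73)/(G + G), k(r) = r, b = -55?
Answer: 24370/16683 ≈ 1.4608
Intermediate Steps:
X = 25/402 (X = (25/67)/6 = (25*(1/67))/6 = (1/6)*(25/67) = 25/402 ≈ 0.062189)
y = -32 (y = -24 + 8*(-16 - 1*(-15)) = -24 + 8*(-16 + 15) = -24 + 8*(-1) = -24 - 8 = -32)
Z(q, V) = 2437/402 (Z(q, V) = 6 + 25/402 = 2437/402)
o(G) = (-73 + G)/(2*G) (o(G) = (-73 + G)/((2*G)) = (-73 + G)*(1/(2*G)) = (-73 + G)/(2*G))
Z(b, y)/o(k(-10)) = 2437/(402*(((1/2)*(-73 - 10)/(-10)))) = 2437/(402*(((1/2)*(-1/10)*(-83)))) = 2437/(402*(83/20)) = (2437/402)*(20/83) = 24370/16683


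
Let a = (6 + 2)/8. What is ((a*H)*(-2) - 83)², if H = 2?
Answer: 7569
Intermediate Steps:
a = 1 (a = 8*(⅛) = 1)
((a*H)*(-2) - 83)² = ((1*2)*(-2) - 83)² = (2*(-2) - 83)² = (-4 - 83)² = (-87)² = 7569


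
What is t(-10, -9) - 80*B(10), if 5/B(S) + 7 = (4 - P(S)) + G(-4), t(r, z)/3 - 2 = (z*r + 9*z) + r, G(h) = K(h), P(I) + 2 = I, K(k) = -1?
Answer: 109/3 ≈ 36.333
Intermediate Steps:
P(I) = -2 + I
G(h) = -1
t(r, z) = 6 + 3*r + 27*z + 3*r*z (t(r, z) = 6 + 3*((z*r + 9*z) + r) = 6 + 3*((r*z + 9*z) + r) = 6 + 3*((9*z + r*z) + r) = 6 + 3*(r + 9*z + r*z) = 6 + (3*r + 27*z + 3*r*z) = 6 + 3*r + 27*z + 3*r*z)
B(S) = 5/(-2 - S) (B(S) = 5/(-7 + ((4 - (-2 + S)) - 1)) = 5/(-7 + ((4 + (2 - S)) - 1)) = 5/(-7 + ((6 - S) - 1)) = 5/(-7 + (5 - S)) = 5/(-2 - S))
t(-10, -9) - 80*B(10) = (6 + 3*(-10) + 27*(-9) + 3*(-10)*(-9)) - (-400)/(2 + 10) = (6 - 30 - 243 + 270) - (-400)/12 = 3 - (-400)/12 = 3 - 80*(-5/12) = 3 + 100/3 = 109/3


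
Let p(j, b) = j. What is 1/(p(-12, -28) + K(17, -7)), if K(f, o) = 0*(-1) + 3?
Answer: -⅑ ≈ -0.11111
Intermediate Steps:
K(f, o) = 3 (K(f, o) = 0 + 3 = 3)
1/(p(-12, -28) + K(17, -7)) = 1/(-12 + 3) = 1/(-9) = -⅑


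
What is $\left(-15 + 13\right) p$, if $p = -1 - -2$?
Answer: $-2$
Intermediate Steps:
$p = 1$ ($p = -1 + 2 = 1$)
$\left(-15 + 13\right) p = \left(-15 + 13\right) 1 = \left(-2\right) 1 = -2$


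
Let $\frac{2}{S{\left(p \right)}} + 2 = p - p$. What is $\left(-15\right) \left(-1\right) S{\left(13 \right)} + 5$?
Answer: $-10$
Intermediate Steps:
$S{\left(p \right)} = -1$ ($S{\left(p \right)} = \frac{2}{-2 + \left(p - p\right)} = \frac{2}{-2 + 0} = \frac{2}{-2} = 2 \left(- \frac{1}{2}\right) = -1$)
$\left(-15\right) \left(-1\right) S{\left(13 \right)} + 5 = \left(-15\right) \left(-1\right) \left(-1\right) + 5 = 15 \left(-1\right) + 5 = -15 + 5 = -10$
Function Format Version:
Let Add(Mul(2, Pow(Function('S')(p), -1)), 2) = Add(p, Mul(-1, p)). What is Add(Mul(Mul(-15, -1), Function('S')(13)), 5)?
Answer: -10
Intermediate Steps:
Function('S')(p) = -1 (Function('S')(p) = Mul(2, Pow(Add(-2, Add(p, Mul(-1, p))), -1)) = Mul(2, Pow(Add(-2, 0), -1)) = Mul(2, Pow(-2, -1)) = Mul(2, Rational(-1, 2)) = -1)
Add(Mul(Mul(-15, -1), Function('S')(13)), 5) = Add(Mul(Mul(-15, -1), -1), 5) = Add(Mul(15, -1), 5) = Add(-15, 5) = -10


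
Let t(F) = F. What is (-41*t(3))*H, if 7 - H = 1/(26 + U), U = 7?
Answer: -9430/11 ≈ -857.27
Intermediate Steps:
H = 230/33 (H = 7 - 1/(26 + 7) = 7 - 1/33 = 230/33 ≈ 6.9697)
(-41*t(3))*H = -41*3*(230/33) = -123*230/33 = -9430/11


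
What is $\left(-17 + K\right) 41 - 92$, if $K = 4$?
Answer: $-625$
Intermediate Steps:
$\left(-17 + K\right) 41 - 92 = \left(-17 + 4\right) 41 - 92 = \left(-13\right) 41 - 92 = -533 - 92 = -625$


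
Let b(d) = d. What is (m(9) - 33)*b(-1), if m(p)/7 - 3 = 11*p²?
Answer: -6225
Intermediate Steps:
m(p) = 21 + 77*p² (m(p) = 21 + 7*(11*p²) = 21 + 77*p²)
(m(9) - 33)*b(-1) = ((21 + 77*9²) - 33)*(-1) = ((21 + 77*81) - 33)*(-1) = ((21 + 6237) - 33)*(-1) = (6258 - 33)*(-1) = 6225*(-1) = -6225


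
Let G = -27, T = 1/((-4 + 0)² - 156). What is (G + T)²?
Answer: 14295961/19600 ≈ 729.39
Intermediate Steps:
T = -1/140 (T = 1/((-4)² - 156) = 1/(16 - 156) = 1/(-140) = -1/140 ≈ -0.0071429)
(G + T)² = (-27 - 1/140)² = (-3781/140)² = 14295961/19600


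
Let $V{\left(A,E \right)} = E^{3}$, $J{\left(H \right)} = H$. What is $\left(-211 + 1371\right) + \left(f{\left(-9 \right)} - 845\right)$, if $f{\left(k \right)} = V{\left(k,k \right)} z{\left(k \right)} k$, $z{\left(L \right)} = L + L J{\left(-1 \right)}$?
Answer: $315$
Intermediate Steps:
$z{\left(L \right)} = 0$ ($z{\left(L \right)} = L + L \left(-1\right) = L - L = 0$)
$f{\left(k \right)} = 0$ ($f{\left(k \right)} = k^{3} \cdot 0 k = 0 k = 0$)
$\left(-211 + 1371\right) + \left(f{\left(-9 \right)} - 845\right) = \left(-211 + 1371\right) + \left(0 - 845\right) = 1160 + \left(0 - 845\right) = 1160 - 845 = 315$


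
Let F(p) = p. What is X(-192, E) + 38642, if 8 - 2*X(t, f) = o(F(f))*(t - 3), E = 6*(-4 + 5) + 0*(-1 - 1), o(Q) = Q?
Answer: 39231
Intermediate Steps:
E = 6 (E = 6*1 + 0*(-2) = 6 + 0 = 6)
X(t, f) = 4 - f*(-3 + t)/2 (X(t, f) = 4 - f*(t - 3)/2 = 4 - f*(-3 + t)/2)
X(-192, E) + 38642 = (4 + (3/2)*6 - ½*6*(-192)) + 38642 = (4 + 9 + 576) + 38642 = 589 + 38642 = 39231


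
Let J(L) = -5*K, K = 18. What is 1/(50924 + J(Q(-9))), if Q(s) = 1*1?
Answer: 1/50834 ≈ 1.9672e-5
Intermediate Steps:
Q(s) = 1
J(L) = -90 (J(L) = -5*18 = -90)
1/(50924 + J(Q(-9))) = 1/(50924 - 90) = 1/50834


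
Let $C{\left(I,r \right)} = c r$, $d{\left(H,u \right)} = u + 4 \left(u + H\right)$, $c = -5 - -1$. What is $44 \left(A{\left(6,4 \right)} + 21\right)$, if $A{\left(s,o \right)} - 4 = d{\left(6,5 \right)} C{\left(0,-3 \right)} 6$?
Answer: $156332$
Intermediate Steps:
$c = -4$ ($c = -5 + 1 = -4$)
$d{\left(H,u \right)} = 4 H + 5 u$ ($d{\left(H,u \right)} = u + 4 \left(H + u\right) = u + \left(4 H + 4 u\right) = 4 H + 5 u$)
$C{\left(I,r \right)} = - 4 r$
$A{\left(s,o \right)} = 3532$ ($A{\left(s,o \right)} = 4 + \left(4 \cdot 6 + 5 \cdot 5\right) \left(\left(-4\right) \left(-3\right)\right) 6 = 4 + \left(24 + 25\right) 12 \cdot 6 = 4 + 49 \cdot 12 \cdot 6 = 4 + 588 \cdot 6 = 4 + 3528 = 3532$)
$44 \left(A{\left(6,4 \right)} + 21\right) = 44 \left(3532 + 21\right) = 44 \cdot 3553 = 156332$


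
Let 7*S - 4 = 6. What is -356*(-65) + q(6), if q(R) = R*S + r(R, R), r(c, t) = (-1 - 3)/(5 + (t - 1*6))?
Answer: 810172/35 ≈ 23148.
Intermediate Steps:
S = 10/7 (S = 4/7 + (⅐)*6 = 4/7 + 6/7 = 10/7 ≈ 1.4286)
r(c, t) = -4/(-1 + t) (r(c, t) = -4/(5 + (t - 6)) = -4/(5 + (-6 + t)) = -4/(-1 + t))
q(R) = -4/(-1 + R) + 10*R/7 (q(R) = R*(10/7) - 4/(-1 + R) = 10*R/7 - 4/(-1 + R) = -4/(-1 + R) + 10*R/7)
-356*(-65) + q(6) = -356*(-65) + 2*(-14 + 5*6*(-1 + 6))/(7*(-1 + 6)) = 23140 + (2/7)*(-14 + 5*6*5)/5 = 23140 + (2/7)*(⅕)*(-14 + 150) = 23140 + (2/7)*(⅕)*136 = 23140 + 272/35 = 810172/35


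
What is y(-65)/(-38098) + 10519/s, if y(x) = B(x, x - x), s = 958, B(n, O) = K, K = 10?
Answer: 200371641/18248942 ≈ 10.980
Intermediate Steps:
B(n, O) = 10
y(x) = 10
y(-65)/(-38098) + 10519/s = 10/(-38098) + 10519/958 = 10*(-1/38098) + 10519*(1/958) = -5/19049 + 10519/958 = 200371641/18248942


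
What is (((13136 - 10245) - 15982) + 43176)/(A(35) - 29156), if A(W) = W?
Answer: -30085/29121 ≈ -1.0331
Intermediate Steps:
(((13136 - 10245) - 15982) + 43176)/(A(35) - 29156) = (((13136 - 10245) - 15982) + 43176)/(35 - 29156) = ((2891 - 15982) + 43176)/(-29121) = (-13091 + 43176)*(-1/29121) = 30085*(-1/29121) = -30085/29121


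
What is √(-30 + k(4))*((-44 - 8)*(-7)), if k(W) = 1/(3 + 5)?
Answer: 91*I*√478 ≈ 1989.6*I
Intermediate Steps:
k(W) = ⅛ (k(W) = 1/8 = ⅛)
√(-30 + k(4))*((-44 - 8)*(-7)) = √(-30 + ⅛)*((-44 - 8)*(-7)) = √(-239/8)*(-52*(-7)) = (I*√478/4)*364 = 91*I*√478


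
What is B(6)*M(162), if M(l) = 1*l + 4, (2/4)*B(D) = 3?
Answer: 996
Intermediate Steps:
B(D) = 6 (B(D) = 2*3 = 6)
M(l) = 4 + l (M(l) = l + 4 = 4 + l)
B(6)*M(162) = 6*(4 + 162) = 6*166 = 996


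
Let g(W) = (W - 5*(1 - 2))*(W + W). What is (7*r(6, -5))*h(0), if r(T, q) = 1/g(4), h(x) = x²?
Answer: 0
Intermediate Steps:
g(W) = 2*W*(5 + W) (g(W) = (W - 5*(-1))*(2*W) = (W + 5)*(2*W) = (5 + W)*(2*W) = 2*W*(5 + W))
r(T, q) = 1/72 (r(T, q) = 1/(2*4*(5 + 4)) = 1/(2*4*9) = 1/72)
(7*r(6, -5))*h(0) = (7*(1/72))*0² = (7/72)*0 = 0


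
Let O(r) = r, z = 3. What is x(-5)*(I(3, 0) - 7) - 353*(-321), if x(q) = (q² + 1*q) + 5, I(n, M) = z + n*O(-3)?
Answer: 112988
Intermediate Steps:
I(n, M) = 3 - 3*n (I(n, M) = 3 + n*(-3) = 3 - 3*n)
x(q) = 5 + q + q² (x(q) = (q² + q) + 5 = (q + q²) + 5 = 5 + q + q²)
x(-5)*(I(3, 0) - 7) - 353*(-321) = (5 - 5 + (-5)²)*((3 - 3*3) - 7) - 353*(-321) = (5 - 5 + 25)*((3 - 9) - 7) + 113313 = 25*(-6 - 7) + 113313 = 25*(-13) + 113313 = -325 + 113313 = 112988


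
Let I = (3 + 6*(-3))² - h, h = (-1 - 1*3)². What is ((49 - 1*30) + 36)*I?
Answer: 11495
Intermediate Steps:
h = 16 (h = (-1 - 3)² = (-4)² = 16)
I = 209 (I = (3 + 6*(-3))² - 1*16 = (3 - 18)² - 16 = (-15)² - 16 = 225 - 16 = 209)
((49 - 1*30) + 36)*I = ((49 - 1*30) + 36)*209 = ((49 - 30) + 36)*209 = (19 + 36)*209 = 55*209 = 11495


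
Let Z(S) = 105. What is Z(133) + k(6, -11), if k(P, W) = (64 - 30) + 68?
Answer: 207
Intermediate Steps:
k(P, W) = 102 (k(P, W) = 34 + 68 = 102)
Z(133) + k(6, -11) = 105 + 102 = 207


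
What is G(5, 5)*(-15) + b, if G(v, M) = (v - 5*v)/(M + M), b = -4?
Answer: 26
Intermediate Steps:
G(v, M) = -2*v/M (G(v, M) = (-4*v)/((2*M)) = (-4*v)*(1/(2*M)) = -2*v/M)
G(5, 5)*(-15) + b = -2*5/5*(-15) - 4 = -2*5*1/5*(-15) - 4 = -2*(-15) - 4 = 30 - 4 = 26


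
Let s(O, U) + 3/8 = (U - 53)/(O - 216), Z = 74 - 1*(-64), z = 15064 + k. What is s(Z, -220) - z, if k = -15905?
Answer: 6753/8 ≈ 844.13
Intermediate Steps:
z = -841 (z = 15064 - 15905 = -841)
Z = 138 (Z = 74 + 64 = 138)
s(O, U) = -3/8 + (-53 + U)/(-216 + O) (s(O, U) = -3/8 + (U - 53)/(O - 216) = -3/8 + (-53 + U)/(-216 + O))
s(Z, -220) - z = (28 - 220 - 3/8*138)/(-216 + 138) - 1*(-841) = (28 - 220 - 207/4)/(-78) + 841 = -1/78*(-975/4) + 841 = 25/8 + 841 = 6753/8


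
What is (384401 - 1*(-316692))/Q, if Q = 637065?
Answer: 701093/637065 ≈ 1.1005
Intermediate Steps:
(384401 - 1*(-316692))/Q = (384401 - 1*(-316692))/637065 = (384401 + 316692)*(1/637065) = 701093*(1/637065) = 701093/637065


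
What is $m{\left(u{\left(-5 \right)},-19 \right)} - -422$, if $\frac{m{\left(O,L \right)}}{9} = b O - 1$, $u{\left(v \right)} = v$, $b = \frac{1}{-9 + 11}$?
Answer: $\frac{781}{2} \approx 390.5$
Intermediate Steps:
$b = \frac{1}{2} \approx 0.5$
$m{\left(O,L \right)} = -9 + \frac{9 O}{2}$ ($m{\left(O,L \right)} = 9 \left(\frac{O}{2} - 1\right) = 9 \left(-1 + \frac{O}{2}\right) = -9 + \frac{9 O}{2}$)
$m{\left(u{\left(-5 \right)},-19 \right)} - -422 = \left(-9 + \frac{9}{2} \left(-5\right)\right) - -422 = \left(-9 - \frac{45}{2}\right) + 422 = - \frac{63}{2} + 422 = \frac{781}{2}$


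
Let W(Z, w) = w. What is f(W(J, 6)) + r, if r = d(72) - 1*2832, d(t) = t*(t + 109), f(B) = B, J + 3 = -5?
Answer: 10206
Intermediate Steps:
J = -8 (J = -3 - 5 = -8)
d(t) = t*(109 + t)
r = 10200 (r = 72*(109 + 72) - 1*2832 = 72*181 - 2832 = 13032 - 2832 = 10200)
f(W(J, 6)) + r = 6 + 10200 = 10206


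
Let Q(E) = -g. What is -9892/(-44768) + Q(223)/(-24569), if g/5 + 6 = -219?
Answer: 48168137/274976248 ≈ 0.17517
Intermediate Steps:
g = -1125 (g = -30 + 5*(-219) = -30 - 1095 = -1125)
Q(E) = 1125 (Q(E) = -1*(-1125) = 1125)
-9892/(-44768) + Q(223)/(-24569) = -9892/(-44768) + 1125/(-24569) = -9892*(-1/44768) + 1125*(-1/24569) = 2473/11192 - 1125/24569 = 48168137/274976248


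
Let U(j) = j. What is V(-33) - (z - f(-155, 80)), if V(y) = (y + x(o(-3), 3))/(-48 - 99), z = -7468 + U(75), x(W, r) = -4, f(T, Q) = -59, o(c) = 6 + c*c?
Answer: 1078135/147 ≈ 7334.3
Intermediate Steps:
o(c) = 6 + c²
z = -7393 (z = -7468 + 75 = -7393)
V(y) = 4/147 - y/147 (V(y) = (y - 4)/(-48 - 99) = (-4 + y)/(-147) = (-4 + y)*(-1/147) = 4/147 - y/147)
V(-33) - (z - f(-155, 80)) = (4/147 - 1/147*(-33)) - (-7393 - 1*(-59)) = (4/147 + 11/49) - (-7393 + 59) = 37/147 - 1*(-7334) = 37/147 + 7334 = 1078135/147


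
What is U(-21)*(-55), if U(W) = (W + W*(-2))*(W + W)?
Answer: 48510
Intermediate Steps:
U(W) = -2*W² (U(W) = (W - 2*W)*(2*W) = (-W)*(2*W) = -2*W²)
U(-21)*(-55) = -2*(-21)²*(-55) = -2*441*(-55) = -882*(-55) = 48510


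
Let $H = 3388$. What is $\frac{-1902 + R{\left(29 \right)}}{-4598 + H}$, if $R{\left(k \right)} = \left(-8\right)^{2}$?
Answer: $\frac{919}{605} \approx 1.519$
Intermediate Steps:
$R{\left(k \right)} = 64$
$\frac{-1902 + R{\left(29 \right)}}{-4598 + H} = \frac{-1902 + 64}{-4598 + 3388} = - \frac{1838}{-1210} = \left(-1838\right) \left(- \frac{1}{1210}\right) = \frac{919}{605}$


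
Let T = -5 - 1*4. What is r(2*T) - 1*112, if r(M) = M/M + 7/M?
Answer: -2005/18 ≈ -111.39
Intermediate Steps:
T = -9 (T = -5 - 4 = -9)
r(M) = 1 + 7/M
r(2*T) - 1*112 = (7 + 2*(-9))/((2*(-9))) - 1*112 = (7 - 18)/(-18) - 112 = -1/18*(-11) - 112 = 11/18 - 112 = -2005/18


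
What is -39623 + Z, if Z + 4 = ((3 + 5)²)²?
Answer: -35531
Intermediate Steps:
Z = 4092 (Z = -4 + ((3 + 5)²)² = -4 + (8²)² = -4 + 64² = -4 + 4096 = 4092)
-39623 + Z = -39623 + 4092 = -35531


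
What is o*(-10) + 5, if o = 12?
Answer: -115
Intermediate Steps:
o*(-10) + 5 = 12*(-10) + 5 = -120 + 5 = -115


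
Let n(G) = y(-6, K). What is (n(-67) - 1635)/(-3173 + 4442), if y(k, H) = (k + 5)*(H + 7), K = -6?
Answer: -1636/1269 ≈ -1.2892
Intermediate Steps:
y(k, H) = (5 + k)*(7 + H)
n(G) = -1 (n(G) = 35 + 5*(-6) + 7*(-6) - 6*(-6) = 35 - 30 - 42 + 36 = -1)
(n(-67) - 1635)/(-3173 + 4442) = (-1 - 1635)/(-3173 + 4442) = -1636/1269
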